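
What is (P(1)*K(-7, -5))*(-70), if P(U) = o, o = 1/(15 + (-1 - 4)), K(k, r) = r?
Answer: 35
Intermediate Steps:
o = ⅒ (o = 1/(15 - 5) = 1/10 = ⅒ ≈ 0.10000)
P(U) = ⅒
(P(1)*K(-7, -5))*(-70) = ((⅒)*(-5))*(-70) = -½*(-70) = 35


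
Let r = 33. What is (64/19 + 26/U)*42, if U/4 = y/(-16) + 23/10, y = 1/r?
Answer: 30001776/115273 ≈ 260.27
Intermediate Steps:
y = 1/33 ≈ 0.030303
U = 6067/660 (U = 4*((1/33)/(-16) + 23/10) = 4*((1/33)*(-1/16) + 23*(⅒)) = 4*(-1/528 + 23/10) = 4*(6067/2640) = 6067/660 ≈ 9.1924)
(64/19 + 26/U)*42 = (64/19 + 26/(6067/660))*42 = (64*(1/19) + 26*(660/6067))*42 = (64/19 + 17160/6067)*42 = (714328/115273)*42 = 30001776/115273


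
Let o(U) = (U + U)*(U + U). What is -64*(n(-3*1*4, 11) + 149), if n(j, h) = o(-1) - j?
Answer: -10560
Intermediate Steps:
o(U) = 4*U² (o(U) = (2*U)*(2*U) = 4*U²)
n(j, h) = 4 - j (n(j, h) = 4*(-1)² - j = 4*1 - j = 4 - j)
-64*(n(-3*1*4, 11) + 149) = -64*((4 - (-3*1)*4) + 149) = -64*((4 - (-3)*4) + 149) = -64*((4 - 1*(-12)) + 149) = -64*((4 + 12) + 149) = -64*(16 + 149) = -64*165 = -10560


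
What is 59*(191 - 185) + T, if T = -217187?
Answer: -216833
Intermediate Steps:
59*(191 - 185) + T = 59*(191 - 185) - 217187 = 59*6 - 217187 = 354 - 217187 = -216833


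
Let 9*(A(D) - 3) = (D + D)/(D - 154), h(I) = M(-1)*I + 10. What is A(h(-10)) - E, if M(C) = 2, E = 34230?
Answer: -12629758/369 ≈ -34227.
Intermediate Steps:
h(I) = 10 + 2*I (h(I) = 2*I + 10 = 10 + 2*I)
A(D) = 3 + 2*D/(9*(-154 + D)) (A(D) = 3 + ((D + D)/(D - 154))/9 = 3 + ((2*D)/(-154 + D))/9 = 3 + (2*D/(-154 + D))/9 = 3 + 2*D/(9*(-154 + D)))
A(h(-10)) - E = (-4158 + 29*(10 + 2*(-10)))/(9*(-154 + (10 + 2*(-10)))) - 1*34230 = (-4158 + 29*(10 - 20))/(9*(-154 + (10 - 20))) - 34230 = (-4158 + 29*(-10))/(9*(-154 - 10)) - 34230 = (1/9)*(-4158 - 290)/(-164) - 34230 = (1/9)*(-1/164)*(-4448) - 34230 = 1112/369 - 34230 = -12629758/369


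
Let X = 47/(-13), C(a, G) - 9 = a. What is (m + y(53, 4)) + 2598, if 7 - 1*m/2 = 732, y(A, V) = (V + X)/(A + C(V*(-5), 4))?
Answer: 626813/546 ≈ 1148.0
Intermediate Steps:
C(a, G) = 9 + a
X = -47/13 (X = 47*(-1/13) = -47/13 ≈ -3.6154)
y(A, V) = (-47/13 + V)/(9 + A - 5*V) (y(A, V) = (V - 47/13)/(A + (9 + V*(-5))) = (-47/13 + V)/(A + (9 - 5*V)) = (-47/13 + V)/(9 + A - 5*V))
m = -1450 (m = 14 - 2*732 = 14 - 1464 = -1450)
(m + y(53, 4)) + 2598 = (-1450 + (-47/13 + 4)/(9 + 53 - 5*4)) + 2598 = (-1450 + (5/13)/(9 + 53 - 20)) + 2598 = (-1450 + (5/13)/42) + 2598 = (-1450 + (1/42)*(5/13)) + 2598 = (-1450 + 5/546) + 2598 = -791695/546 + 2598 = 626813/546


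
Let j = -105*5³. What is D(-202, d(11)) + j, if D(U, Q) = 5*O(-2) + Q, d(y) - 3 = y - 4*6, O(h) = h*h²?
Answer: -13175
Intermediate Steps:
O(h) = h³
d(y) = -21 + y (d(y) = 3 + (y - 4*6) = 3 + (y - 24) = 3 + (-24 + y) = -21 + y)
D(U, Q) = -40 + Q (D(U, Q) = 5*(-2)³ + Q = 5*(-8) + Q = -40 + Q)
j = -13125 (j = -105*125 = -13125)
D(-202, d(11)) + j = (-40 + (-21 + 11)) - 13125 = (-40 - 10) - 13125 = -50 - 13125 = -13175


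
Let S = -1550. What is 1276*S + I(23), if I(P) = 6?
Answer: -1977794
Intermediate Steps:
1276*S + I(23) = 1276*(-1550) + 6 = -1977800 + 6 = -1977794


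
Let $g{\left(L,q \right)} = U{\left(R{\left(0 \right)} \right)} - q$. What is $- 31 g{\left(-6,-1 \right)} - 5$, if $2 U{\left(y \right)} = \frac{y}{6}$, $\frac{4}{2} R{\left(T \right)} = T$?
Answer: $-36$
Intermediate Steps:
$R{\left(T \right)} = \frac{T}{2}$
$U{\left(y \right)} = \frac{y}{12}$ ($U{\left(y \right)} = \frac{y \frac{1}{6}}{2} = \frac{\frac{1}{6} y}{2} = \frac{y}{12}$)
$g{\left(L,q \right)} = - q$ ($g{\left(L,q \right)} = \frac{\frac{1}{2} \cdot 0}{12} - q = \frac{1}{12} \cdot 0 - q = 0 - q = - q$)
$- 31 g{\left(-6,-1 \right)} - 5 = - 31 \left(\left(-1\right) \left(-1\right)\right) - 5 = \left(-31\right) 1 - 5 = -31 - 5 = -36$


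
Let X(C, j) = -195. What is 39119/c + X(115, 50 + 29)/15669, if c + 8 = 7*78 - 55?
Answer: 68095714/840903 ≈ 80.979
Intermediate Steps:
c = 483 (c = -8 + (7*78 - 55) = -8 + (546 - 55) = -8 + 491 = 483)
39119/c + X(115, 50 + 29)/15669 = 39119/483 - 195/15669 = 39119*(1/483) - 195*1/15669 = 39119/483 - 65/5223 = 68095714/840903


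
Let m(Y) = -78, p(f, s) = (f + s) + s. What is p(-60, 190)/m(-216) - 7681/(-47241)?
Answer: -2419667/614133 ≈ -3.9400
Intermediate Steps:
p(f, s) = f + 2*s
p(-60, 190)/m(-216) - 7681/(-47241) = (-60 + 2*190)/(-78) - 7681/(-47241) = (-60 + 380)*(-1/78) - 7681*(-1/47241) = 320*(-1/78) + 7681/47241 = -160/39 + 7681/47241 = -2419667/614133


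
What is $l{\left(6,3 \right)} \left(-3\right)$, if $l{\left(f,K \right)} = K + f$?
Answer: $-27$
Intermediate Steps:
$l{\left(6,3 \right)} \left(-3\right) = \left(3 + 6\right) \left(-3\right) = 9 \left(-3\right) = -27$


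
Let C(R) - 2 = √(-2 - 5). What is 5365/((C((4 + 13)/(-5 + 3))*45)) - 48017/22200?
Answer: 14295839/732600 - 1073*I*√7/99 ≈ 19.514 - 28.676*I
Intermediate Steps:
C(R) = 2 + I*√7 (C(R) = 2 + √(-2 - 5) = 2 + √(-7) = 2 + I*√7)
5365/((C((4 + 13)/(-5 + 3))*45)) - 48017/22200 = 5365/(((2 + I*√7)*45)) - 48017/22200 = 5365/(90 + 45*I*√7) - 48017*1/22200 = 5365/(90 + 45*I*√7) - 48017/22200 = -48017/22200 + 5365/(90 + 45*I*√7)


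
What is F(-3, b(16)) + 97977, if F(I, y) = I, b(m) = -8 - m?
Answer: 97974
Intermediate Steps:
F(-3, b(16)) + 97977 = -3 + 97977 = 97974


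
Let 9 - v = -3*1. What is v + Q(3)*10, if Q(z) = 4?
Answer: 52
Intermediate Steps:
v = 12 (v = 9 - (-3) = 9 - 1*(-3) = 9 + 3 = 12)
v + Q(3)*10 = 12 + 4*10 = 12 + 40 = 52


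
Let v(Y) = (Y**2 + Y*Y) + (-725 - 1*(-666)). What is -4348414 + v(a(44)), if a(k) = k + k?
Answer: -4332985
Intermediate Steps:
a(k) = 2*k
v(Y) = -59 + 2*Y**2 (v(Y) = (Y**2 + Y**2) + (-725 + 666) = 2*Y**2 - 59 = -59 + 2*Y**2)
-4348414 + v(a(44)) = -4348414 + (-59 + 2*(2*44)**2) = -4348414 + (-59 + 2*88**2) = -4348414 + (-59 + 2*7744) = -4348414 + (-59 + 15488) = -4348414 + 15429 = -4332985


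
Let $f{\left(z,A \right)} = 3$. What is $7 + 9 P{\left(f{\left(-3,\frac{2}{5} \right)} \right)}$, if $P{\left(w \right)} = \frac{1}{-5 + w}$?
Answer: $\frac{5}{2} \approx 2.5$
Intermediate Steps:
$7 + 9 P{\left(f{\left(-3,\frac{2}{5} \right)} \right)} = 7 + \frac{9}{-5 + 3} = 7 + \frac{9}{-2} = 7 + 9 \left(- \frac{1}{2}\right) = 7 - \frac{9}{2} = \frac{5}{2}$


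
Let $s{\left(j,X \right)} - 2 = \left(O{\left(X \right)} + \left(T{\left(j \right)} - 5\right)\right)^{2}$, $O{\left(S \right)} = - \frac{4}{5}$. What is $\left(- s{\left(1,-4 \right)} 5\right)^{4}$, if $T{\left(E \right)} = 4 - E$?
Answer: $\frac{3662186256}{625} \approx 5.8595 \cdot 10^{6}$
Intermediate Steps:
$O{\left(S \right)} = - \frac{4}{5}$ ($O{\left(S \right)} = \left(-4\right) \frac{1}{5} = - \frac{4}{5}$)
$s{\left(j,X \right)} = 2 + \left(- \frac{9}{5} - j\right)^{2}$ ($s{\left(j,X \right)} = 2 + \left(- \frac{4}{5} - \left(1 + j\right)\right)^{2} = 2 + \left(- \frac{9}{5} - j\right)^{2}$)
$\left(- s{\left(1,-4 \right)} 5\right)^{4} = \left(- (2 + \frac{\left(9 + 5 \cdot 1\right)^{2}}{25}) 5\right)^{4} = \left(- (2 + \frac{\left(9 + 5\right)^{2}}{25}) 5\right)^{4} = \left(- (2 + \frac{14^{2}}{25}) 5\right)^{4} = \left(- (2 + \frac{1}{25} \cdot 196) 5\right)^{4} = \left(- (2 + \frac{196}{25}) 5\right)^{4} = \left(\left(-1\right) \frac{246}{25} \cdot 5\right)^{4} = \left(\left(- \frac{246}{25}\right) 5\right)^{4} = \left(- \frac{246}{5}\right)^{4} = \frac{3662186256}{625}$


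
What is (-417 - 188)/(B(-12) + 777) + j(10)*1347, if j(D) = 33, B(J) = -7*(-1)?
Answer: 34848979/784 ≈ 44450.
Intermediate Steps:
B(J) = 7
(-417 - 188)/(B(-12) + 777) + j(10)*1347 = (-417 - 188)/(7 + 777) + 33*1347 = -605/784 + 44451 = 34848979/784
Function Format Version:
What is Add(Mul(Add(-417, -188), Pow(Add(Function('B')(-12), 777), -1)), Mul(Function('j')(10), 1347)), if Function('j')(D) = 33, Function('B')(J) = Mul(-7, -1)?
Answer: Rational(34848979, 784) ≈ 44450.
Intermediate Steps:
Function('B')(J) = 7
Add(Mul(Add(-417, -188), Pow(Add(Function('B')(-12), 777), -1)), Mul(Function('j')(10), 1347)) = Add(Mul(Add(-417, -188), Pow(Add(7, 777), -1)), Mul(33, 1347)) = Add(Mul(-605, Pow(784, -1)), 44451) = Add(Mul(-605, Rational(1, 784)), 44451) = Add(Rational(-605, 784), 44451) = Rational(34848979, 784)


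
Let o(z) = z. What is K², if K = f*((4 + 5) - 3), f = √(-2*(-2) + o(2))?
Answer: 216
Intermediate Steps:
f = √6 (f = √(-2*(-2) + 2) = √(4 + 2) = √6 ≈ 2.4495)
K = 6*√6 (K = √6*((4 + 5) - 3) = √6*(9 - 3) = √6*6 = 6*√6 ≈ 14.697)
K² = (6*√6)² = 216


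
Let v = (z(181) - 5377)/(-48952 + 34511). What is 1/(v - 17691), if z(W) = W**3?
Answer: -14441/261400095 ≈ -5.5245e-5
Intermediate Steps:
v = -5924364/14441 (v = (181**3 - 5377)/(-48952 + 34511) = (5929741 - 5377)/(-14441) = 5924364*(-1/14441) = -5924364/14441 ≈ -410.25)
1/(v - 17691) = 1/(-5924364/14441 - 17691) = 1/(-261400095/14441) = -14441/261400095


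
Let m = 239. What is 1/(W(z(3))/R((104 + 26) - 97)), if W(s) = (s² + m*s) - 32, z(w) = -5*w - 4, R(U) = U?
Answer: -11/1404 ≈ -0.0078348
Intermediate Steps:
z(w) = -4 - 5*w
W(s) = -32 + s² + 239*s (W(s) = (s² + 239*s) - 32 = -32 + s² + 239*s)
1/(W(z(3))/R((104 + 26) - 97)) = 1/((-32 + (-4 - 5*3)² + 239*(-4 - 5*3))/((104 + 26) - 97)) = 1/((-32 + (-4 - 15)² + 239*(-4 - 15))/(130 - 97)) = 1/((-32 + (-19)² + 239*(-19))/33) = 1/((-32 + 361 - 4541)*(1/33)) = 1/(-4212*1/33) = 1/(-1404/11) = -11/1404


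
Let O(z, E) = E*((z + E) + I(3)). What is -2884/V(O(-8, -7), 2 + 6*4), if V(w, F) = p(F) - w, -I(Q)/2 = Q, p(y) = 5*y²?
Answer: -2884/3233 ≈ -0.89205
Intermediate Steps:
I(Q) = -2*Q
O(z, E) = E*(-6 + E + z) (O(z, E) = E*((z + E) - 2*3) = E*((E + z) - 6) = E*(-6 + E + z))
V(w, F) = -w + 5*F² (V(w, F) = 5*F² - w = -w + 5*F²)
-2884/V(O(-8, -7), 2 + 6*4) = -2884/(-(-7)*(-6 - 7 - 8) + 5*(2 + 6*4)²) = -2884/(-(-7)*(-21) + 5*(2 + 24)²) = -2884/(-1*147 + 5*26²) = -2884/(-147 + 5*676) = -2884/(-147 + 3380) = -2884/3233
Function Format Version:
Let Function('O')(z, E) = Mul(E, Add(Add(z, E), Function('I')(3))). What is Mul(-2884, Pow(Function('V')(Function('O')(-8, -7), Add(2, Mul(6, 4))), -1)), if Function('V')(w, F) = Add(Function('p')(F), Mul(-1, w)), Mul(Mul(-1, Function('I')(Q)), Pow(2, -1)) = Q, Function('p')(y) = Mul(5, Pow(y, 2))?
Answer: Rational(-2884, 3233) ≈ -0.89205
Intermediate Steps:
Function('I')(Q) = Mul(-2, Q)
Function('O')(z, E) = Mul(E, Add(-6, E, z)) (Function('O')(z, E) = Mul(E, Add(Add(z, E), Mul(-2, 3))) = Mul(E, Add(Add(E, z), -6)) = Mul(E, Add(-6, E, z)))
Function('V')(w, F) = Add(Mul(-1, w), Mul(5, Pow(F, 2))) (Function('V')(w, F) = Add(Mul(5, Pow(F, 2)), Mul(-1, w)) = Add(Mul(-1, w), Mul(5, Pow(F, 2))))
Mul(-2884, Pow(Function('V')(Function('O')(-8, -7), Add(2, Mul(6, 4))), -1)) = Mul(-2884, Pow(Add(Mul(-1, Mul(-7, Add(-6, -7, -8))), Mul(5, Pow(Add(2, Mul(6, 4)), 2))), -1)) = Mul(-2884, Pow(Add(Mul(-1, Mul(-7, -21)), Mul(5, Pow(Add(2, 24), 2))), -1)) = Mul(-2884, Pow(Add(Mul(-1, 147), Mul(5, Pow(26, 2))), -1)) = Mul(-2884, Pow(Add(-147, Mul(5, 676)), -1)) = Mul(-2884, Pow(Add(-147, 3380), -1)) = Mul(-2884, Pow(3233, -1)) = Mul(-2884, Rational(1, 3233)) = Rational(-2884, 3233)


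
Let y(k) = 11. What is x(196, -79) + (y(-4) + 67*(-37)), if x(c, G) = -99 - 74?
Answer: -2641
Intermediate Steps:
x(c, G) = -173
x(196, -79) + (y(-4) + 67*(-37)) = -173 + (11 + 67*(-37)) = -173 + (11 - 2479) = -173 - 2468 = -2641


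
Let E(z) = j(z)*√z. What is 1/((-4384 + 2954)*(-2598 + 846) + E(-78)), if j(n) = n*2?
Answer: 4015/10059023442 + I*√78/40236093768 ≈ 3.9914e-7 + 2.195e-10*I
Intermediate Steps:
j(n) = 2*n
E(z) = 2*z^(3/2) (E(z) = (2*z)*√z = 2*z^(3/2))
1/((-4384 + 2954)*(-2598 + 846) + E(-78)) = 1/((-4384 + 2954)*(-2598 + 846) + 2*(-78)^(3/2)) = 1/(-1430*(-1752) + 2*(-78*I*√78)) = 1/(2505360 - 156*I*√78)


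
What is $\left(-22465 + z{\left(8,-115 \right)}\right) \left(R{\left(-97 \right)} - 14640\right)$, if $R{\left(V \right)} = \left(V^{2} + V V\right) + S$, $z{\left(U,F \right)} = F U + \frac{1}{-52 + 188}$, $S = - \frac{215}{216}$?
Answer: $- \frac{2869424841647}{29376} \approx -9.7679 \cdot 10^{7}$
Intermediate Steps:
$S = - \frac{215}{216}$ ($S = \left(-215\right) \frac{1}{216} = - \frac{215}{216} \approx -0.99537$)
$z{\left(U,F \right)} = \frac{1}{136} + F U$ ($z{\left(U,F \right)} = F U + \frac{1}{136} = \frac{1}{136} + F U$)
$R{\left(V \right)} = - \frac{215}{216} + 2 V^{2}$ ($R{\left(V \right)} = \left(V^{2} + V V\right) - \frac{215}{216} = \left(V^{2} + V^{2}\right) - \frac{215}{216} = 2 V^{2} - \frac{215}{216} = - \frac{215}{216} + 2 V^{2}$)
$\left(-22465 + z{\left(8,-115 \right)}\right) \left(R{\left(-97 \right)} - 14640\right) = \left(-22465 + \left(\frac{1}{136} - 920\right)\right) \left(\left(- \frac{215}{216} + 2 \left(-97\right)^{2}\right) - 14640\right) = \left(-22465 + \left(\frac{1}{136} - 920\right)\right) \left(\left(- \frac{215}{216} + 2 \cdot 9409\right) - 14640\right) = \left(-22465 - \frac{125119}{136}\right) \left(\left(- \frac{215}{216} + 18818\right) - 14640\right) = - \frac{3180359 \left(\frac{4064473}{216} - 14640\right)}{136} = \left(- \frac{3180359}{136}\right) \frac{902233}{216} = - \frac{2869424841647}{29376}$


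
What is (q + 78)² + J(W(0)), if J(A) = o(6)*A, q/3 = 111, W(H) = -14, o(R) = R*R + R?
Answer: 168333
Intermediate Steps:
o(R) = R + R² (o(R) = R² + R = R + R²)
q = 333 (q = 3*111 = 333)
J(A) = 42*A (J(A) = (6*(1 + 6))*A = (6*7)*A = 42*A)
(q + 78)² + J(W(0)) = (333 + 78)² + 42*(-14) = 411² - 588 = 168921 - 588 = 168333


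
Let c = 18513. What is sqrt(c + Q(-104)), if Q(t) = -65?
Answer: 4*sqrt(1153) ≈ 135.82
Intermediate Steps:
sqrt(c + Q(-104)) = sqrt(18513 - 65) = sqrt(18448) = 4*sqrt(1153)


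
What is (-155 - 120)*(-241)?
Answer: 66275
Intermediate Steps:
(-155 - 120)*(-241) = -275*(-241) = 66275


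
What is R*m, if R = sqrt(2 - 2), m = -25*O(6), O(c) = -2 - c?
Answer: 0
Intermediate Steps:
m = 200 (m = -25*(-2 - 1*6) = -25*(-2 - 6) = -25*(-8) = 200)
R = 0 (R = sqrt(0) = 0)
R*m = 0*200 = 0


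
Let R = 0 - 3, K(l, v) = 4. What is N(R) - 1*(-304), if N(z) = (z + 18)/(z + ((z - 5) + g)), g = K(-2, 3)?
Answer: 2113/7 ≈ 301.86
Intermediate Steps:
g = 4
R = -3
N(z) = (18 + z)/(-1 + 2*z) (N(z) = (z + 18)/(z + ((z - 5) + 4)) = (18 + z)/(z + ((-5 + z) + 4)) = (18 + z)/(z + (-1 + z)) = (18 + z)/(-1 + 2*z))
N(R) - 1*(-304) = (18 - 3)/(-1 + 2*(-3)) - 1*(-304) = 15/(-1 - 6) + 304 = 15/(-7) + 304 = -1/7*15 + 304 = -15/7 + 304 = 2113/7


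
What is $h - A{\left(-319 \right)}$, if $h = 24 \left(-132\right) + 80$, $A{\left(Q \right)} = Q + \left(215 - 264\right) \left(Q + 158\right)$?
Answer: $-10658$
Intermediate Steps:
$A{\left(Q \right)} = -7742 - 48 Q$ ($A{\left(Q \right)} = Q - 49 \left(158 + Q\right) = Q - \left(7742 + 49 Q\right) = -7742 - 48 Q$)
$h = -3088$ ($h = -3168 + 80 = -3088$)
$h - A{\left(-319 \right)} = -3088 - \left(-7742 - -15312\right) = -3088 - \left(-7742 + 15312\right) = -3088 - 7570 = -10658$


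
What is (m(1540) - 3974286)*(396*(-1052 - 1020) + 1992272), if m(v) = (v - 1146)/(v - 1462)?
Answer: -181619234334320/39 ≈ -4.6569e+12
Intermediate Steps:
m(v) = (-1146 + v)/(-1462 + v)
(m(1540) - 3974286)*(396*(-1052 - 1020) + 1992272) = ((-1146 + 1540)/(-1462 + 1540) - 3974286)*(396*(-1052 - 1020) + 1992272) = (394/78 - 3974286)*(396*(-2072) + 1992272) = ((1/78)*394 - 3974286)*(-820512 + 1992272) = (197/39 - 3974286)*1171760 = -154996957/39*1171760 = -181619234334320/39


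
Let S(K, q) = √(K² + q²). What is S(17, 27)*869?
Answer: 869*√1018 ≈ 27726.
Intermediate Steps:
S(17, 27)*869 = √(17² + 27²)*869 = √(289 + 729)*869 = √1018*869 = 869*√1018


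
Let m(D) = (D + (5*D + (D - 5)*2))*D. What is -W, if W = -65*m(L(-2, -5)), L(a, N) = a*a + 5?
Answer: 36270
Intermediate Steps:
L(a, N) = 5 + a² (L(a, N) = a² + 5 = 5 + a²)
m(D) = D*(-10 + 8*D) (m(D) = (D + (5*D + (-5 + D)*2))*D = (D + (5*D + (-10 + 2*D)))*D = (D + (-10 + 7*D))*D = (-10 + 8*D)*D = D*(-10 + 8*D))
W = -36270 (W = -130*(5 + (-2)²)*(-5 + 4*(5 + (-2)²)) = -130*(5 + 4)*(-5 + 4*(5 + 4)) = -130*9*(-5 + 4*9) = -130*9*(-5 + 36) = -130*9*31 = -65*558 = -36270)
-W = -1*(-36270) = 36270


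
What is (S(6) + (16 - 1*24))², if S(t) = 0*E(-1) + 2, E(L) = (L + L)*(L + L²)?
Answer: 36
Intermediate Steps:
E(L) = 2*L*(L + L²) (E(L) = (2*L)*(L + L²) = 2*L*(L + L²))
S(t) = 2 (S(t) = 0*(2*(-1)²*(1 - 1)) + 2 = 0*(2*1*0) + 2 = 0*0 + 2 = 0 + 2 = 2)
(S(6) + (16 - 1*24))² = (2 + (16 - 1*24))² = (2 + (16 - 24))² = (2 - 8)² = (-6)² = 36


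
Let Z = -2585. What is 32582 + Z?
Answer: 29997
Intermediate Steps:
32582 + Z = 32582 - 2585 = 29997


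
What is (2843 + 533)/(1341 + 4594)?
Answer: 3376/5935 ≈ 0.56883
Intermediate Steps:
(2843 + 533)/(1341 + 4594) = 3376/5935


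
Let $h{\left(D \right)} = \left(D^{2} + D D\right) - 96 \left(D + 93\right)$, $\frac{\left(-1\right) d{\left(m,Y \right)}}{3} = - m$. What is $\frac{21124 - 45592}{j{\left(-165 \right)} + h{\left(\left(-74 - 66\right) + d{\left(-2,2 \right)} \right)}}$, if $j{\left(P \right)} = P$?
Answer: $- \frac{24468}{47555} \approx -0.51452$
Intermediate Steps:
$d{\left(m,Y \right)} = 3 m$ ($d{\left(m,Y \right)} = - 3 \left(- m\right) = 3 m$)
$h{\left(D \right)} = -8928 - 96 D + 2 D^{2}$ ($h{\left(D \right)} = \left(D^{2} + D^{2}\right) - 96 \left(93 + D\right) = 2 D^{2} - \left(8928 + 96 D\right) = -8928 - 96 D + 2 D^{2}$)
$\frac{21124 - 45592}{j{\left(-165 \right)} + h{\left(\left(-74 - 66\right) + d{\left(-2,2 \right)} \right)}} = \frac{21124 - 45592}{-165 - \left(8928 - 2 \left(\left(-74 - 66\right) + 3 \left(-2\right)\right)^{2} + 96 \left(\left(-74 - 66\right) + 3 \left(-2\right)\right)\right)} = - \frac{24468}{-165 - \left(8928 - 2 \left(-140 - 6\right)^{2} + 96 \left(-140 - 6\right)\right)} = - \frac{24468}{-165 - \left(-5088 - 42632\right)} = - \frac{24468}{-165 + \left(-8928 + 14016 + 2 \cdot 21316\right)} = - \frac{24468}{-165 + \left(-8928 + 14016 + 42632\right)} = - \frac{24468}{-165 + 47720} = - \frac{24468}{47555}$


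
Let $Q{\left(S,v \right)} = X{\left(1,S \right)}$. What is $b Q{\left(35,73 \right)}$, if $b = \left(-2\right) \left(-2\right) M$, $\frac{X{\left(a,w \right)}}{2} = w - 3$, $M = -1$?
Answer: $-256$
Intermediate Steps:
$X{\left(a,w \right)} = -6 + 2 w$ ($X{\left(a,w \right)} = 2 \left(w - 3\right) = 2 \left(-3 + w\right) = -6 + 2 w$)
$Q{\left(S,v \right)} = -6 + 2 S$
$b = -4$ ($b = \left(-2\right) \left(-2\right) \left(-1\right) = 4 \left(-1\right) = -4$)
$b Q{\left(35,73 \right)} = - 4 \left(-6 + 2 \cdot 35\right) = - 4 \left(-6 + 70\right) = \left(-4\right) 64 = -256$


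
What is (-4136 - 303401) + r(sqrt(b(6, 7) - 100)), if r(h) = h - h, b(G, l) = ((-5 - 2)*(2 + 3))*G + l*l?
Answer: -307537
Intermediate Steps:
b(G, l) = l**2 - 35*G (b(G, l) = (-7*5)*G + l**2 = -35*G + l**2 = l**2 - 35*G)
r(h) = 0
(-4136 - 303401) + r(sqrt(b(6, 7) - 100)) = (-4136 - 303401) + 0 = -307537 + 0 = -307537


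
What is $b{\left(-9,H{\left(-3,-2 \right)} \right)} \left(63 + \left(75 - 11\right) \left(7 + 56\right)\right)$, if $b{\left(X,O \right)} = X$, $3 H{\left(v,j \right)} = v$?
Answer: $-36855$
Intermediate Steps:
$H{\left(v,j \right)} = \frac{v}{3}$
$b{\left(-9,H{\left(-3,-2 \right)} \right)} \left(63 + \left(75 - 11\right) \left(7 + 56\right)\right) = - 9 \left(63 + \left(75 - 11\right) \left(7 + 56\right)\right) = - 9 \left(63 + 64 \cdot 63\right) = - 9 \left(63 + 4032\right) = \left(-9\right) 4095 = -36855$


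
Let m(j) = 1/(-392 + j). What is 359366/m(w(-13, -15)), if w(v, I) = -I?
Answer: -135480982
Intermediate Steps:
359366/m(w(-13, -15)) = 359366/(1/(-392 - 1*(-15))) = 359366/(1/(-392 + 15)) = 359366/(1/(-377)) = 359366/(-1/377) = 359366*(-377) = -135480982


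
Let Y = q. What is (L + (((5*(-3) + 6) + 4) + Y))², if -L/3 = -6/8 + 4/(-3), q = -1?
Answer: 1/16 ≈ 0.062500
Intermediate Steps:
Y = -1
L = 25/4 (L = -3*(-6/8 + 4/(-3)) = -3*(-6*⅛ + 4*(-⅓)) = -3*(-¾ - 4/3) = -3*(-25/12) = 25/4 ≈ 6.2500)
(L + (((5*(-3) + 6) + 4) + Y))² = (25/4 + (((5*(-3) + 6) + 4) - 1))² = (25/4 + (((-15 + 6) + 4) - 1))² = (25/4 + ((-9 + 4) - 1))² = (25/4 + (-5 - 1))² = (25/4 - 6)² = (¼)² = 1/16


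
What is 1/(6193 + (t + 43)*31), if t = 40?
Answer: 1/8766 ≈ 0.00011408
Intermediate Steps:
1/(6193 + (t + 43)*31) = 1/(6193 + (40 + 43)*31) = 1/(6193 + 83*31) = 1/(6193 + 2573) = 1/8766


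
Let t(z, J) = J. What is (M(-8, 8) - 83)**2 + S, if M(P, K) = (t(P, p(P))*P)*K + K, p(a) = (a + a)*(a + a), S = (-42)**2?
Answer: 270900445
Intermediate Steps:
S = 1764
p(a) = 4*a**2 (p(a) = (2*a)*(2*a) = 4*a**2)
M(P, K) = K + 4*K*P**3 (M(P, K) = ((4*P**2)*P)*K + K = (4*P**3)*K + K = 4*K*P**3 + K = K + 4*K*P**3)
(M(-8, 8) - 83)**2 + S = (8*(1 + 4*(-8)**3) - 83)**2 + 1764 = (8*(1 + 4*(-512)) - 83)**2 + 1764 = (8*(1 - 2048) - 83)**2 + 1764 = (8*(-2047) - 83)**2 + 1764 = (-16376 - 83)**2 + 1764 = (-16459)**2 + 1764 = 270898681 + 1764 = 270900445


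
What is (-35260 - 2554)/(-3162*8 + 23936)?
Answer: 18907/680 ≈ 27.804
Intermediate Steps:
(-35260 - 2554)/(-3162*8 + 23936) = -37814/(-25296 + 23936) = -37814/(-1360) = -37814*(-1/1360) = 18907/680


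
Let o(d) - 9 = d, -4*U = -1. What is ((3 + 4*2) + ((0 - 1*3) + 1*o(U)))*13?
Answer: 897/4 ≈ 224.25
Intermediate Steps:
U = 1/4 (U = -1/4*(-1) = 1/4 ≈ 0.25000)
o(d) = 9 + d
((3 + 4*2) + ((0 - 1*3) + 1*o(U)))*13 = ((3 + 4*2) + ((0 - 1*3) + 1*(9 + 1/4)))*13 = ((3 + 8) + ((0 - 3) + 1*(37/4)))*13 = (11 + (-3 + 37/4))*13 = (11 + 25/4)*13 = (69/4)*13 = 897/4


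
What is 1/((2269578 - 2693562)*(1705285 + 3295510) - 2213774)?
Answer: -1/2120259281054 ≈ -4.7164e-13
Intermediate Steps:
1/((2269578 - 2693562)*(1705285 + 3295510) - 2213774) = 1/(-423984*5000795 - 2213774) = 1/(-2120257067280 - 2213774) = 1/(-2120259281054) = -1/2120259281054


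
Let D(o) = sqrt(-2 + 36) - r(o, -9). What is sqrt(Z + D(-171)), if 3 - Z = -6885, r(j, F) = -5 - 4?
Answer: sqrt(6897 + sqrt(34)) ≈ 83.083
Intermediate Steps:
r(j, F) = -9
D(o) = 9 + sqrt(34) (D(o) = sqrt(-2 + 36) - 1*(-9) = sqrt(34) + 9 = 9 + sqrt(34))
Z = 6888 (Z = 3 - 1*(-6885) = 3 + 6885 = 6888)
sqrt(Z + D(-171)) = sqrt(6888 + (9 + sqrt(34))) = sqrt(6897 + sqrt(34))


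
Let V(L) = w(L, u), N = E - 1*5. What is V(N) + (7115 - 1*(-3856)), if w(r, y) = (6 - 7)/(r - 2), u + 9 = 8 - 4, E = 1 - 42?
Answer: 526609/48 ≈ 10971.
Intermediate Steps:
E = -41
u = -5 (u = -9 + (8 - 4) = -9 + 4 = -5)
N = -46 (N = -41 - 1*5 = -41 - 5 = -46)
w(r, y) = -1/(-2 + r)
V(L) = -1/(-2 + L)
V(N) + (7115 - 1*(-3856)) = -1/(-2 - 46) + (7115 - 1*(-3856)) = -1/(-48) + (7115 + 3856) = -1*(-1/48) + 10971 = 1/48 + 10971 = 526609/48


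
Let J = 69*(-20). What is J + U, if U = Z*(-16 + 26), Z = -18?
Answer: -1560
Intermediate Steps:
U = -180 (U = -18*(-16 + 26) = -18*10 = -180)
J = -1380
J + U = -1380 - 180 = -1560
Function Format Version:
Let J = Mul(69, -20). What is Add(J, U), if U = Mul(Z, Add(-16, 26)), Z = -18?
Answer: -1560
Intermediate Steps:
U = -180 (U = Mul(-18, Add(-16, 26)) = Mul(-18, 10) = -180)
J = -1380
Add(J, U) = Add(-1380, -180) = -1560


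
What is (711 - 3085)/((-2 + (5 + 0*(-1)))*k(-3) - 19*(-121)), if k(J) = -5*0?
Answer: -2374/2299 ≈ -1.0326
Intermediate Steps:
k(J) = 0
(711 - 3085)/((-2 + (5 + 0*(-1)))*k(-3) - 19*(-121)) = (711 - 3085)/((-2 + (5 + 0*(-1)))*0 - 19*(-121)) = -2374/((-2 + (5 + 0))*0 + 2299) = -2374/((-2 + 5)*0 + 2299) = -2374/(3*0 + 2299) = -2374/(0 + 2299) = -2374/2299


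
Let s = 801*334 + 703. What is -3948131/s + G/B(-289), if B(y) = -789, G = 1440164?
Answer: -389420346227/211638993 ≈ -1840.0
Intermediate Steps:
s = 268237 (s = 267534 + 703 = 268237)
-3948131/s + G/B(-289) = -3948131/268237 + 1440164/(-789) = -3948131*1/268237 + 1440164*(-1/789) = -3948131/268237 - 1440164/789 = -389420346227/211638993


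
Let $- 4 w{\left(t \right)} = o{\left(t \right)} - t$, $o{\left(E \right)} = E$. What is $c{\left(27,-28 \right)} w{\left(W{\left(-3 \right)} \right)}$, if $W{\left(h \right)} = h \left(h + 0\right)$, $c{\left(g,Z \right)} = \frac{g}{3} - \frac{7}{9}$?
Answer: $0$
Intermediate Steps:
$c{\left(g,Z \right)} = - \frac{7}{9} + \frac{g}{3}$ ($c{\left(g,Z \right)} = g \frac{1}{3} - \frac{7}{9} = \frac{g}{3} - \frac{7}{9} = - \frac{7}{9} + \frac{g}{3}$)
$W{\left(h \right)} = h^{2}$ ($W{\left(h \right)} = h h = h^{2}$)
$w{\left(t \right)} = 0$ ($w{\left(t \right)} = - \frac{t - t}{4} = \left(- \frac{1}{4}\right) 0 = 0$)
$c{\left(27,-28 \right)} w{\left(W{\left(-3 \right)} \right)} = \left(- \frac{7}{9} + \frac{1}{3} \cdot 27\right) 0 = \left(- \frac{7}{9} + 9\right) 0 = \frac{74}{9} \cdot 0 = 0$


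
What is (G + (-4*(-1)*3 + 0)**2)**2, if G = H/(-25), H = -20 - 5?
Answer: 21025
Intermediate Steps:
H = -25
G = 1 (G = -25/(-25) = -25*(-1/25) = 1)
(G + (-4*(-1)*3 + 0)**2)**2 = (1 + (-4*(-1)*3 + 0)**2)**2 = (1 + (4*3 + 0)**2)**2 = (1 + (12 + 0)**2)**2 = (1 + 12**2)**2 = (1 + 144)**2 = 145**2 = 21025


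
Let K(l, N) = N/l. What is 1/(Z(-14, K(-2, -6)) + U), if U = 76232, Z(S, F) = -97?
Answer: 1/76135 ≈ 1.3135e-5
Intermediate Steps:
1/(Z(-14, K(-2, -6)) + U) = 1/(-97 + 76232) = 1/76135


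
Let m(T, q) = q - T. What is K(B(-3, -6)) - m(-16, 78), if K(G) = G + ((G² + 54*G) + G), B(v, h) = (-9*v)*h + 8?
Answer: 14998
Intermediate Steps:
B(v, h) = 8 - 9*h*v (B(v, h) = -9*h*v + 8 = 8 - 9*h*v)
K(G) = G² + 56*G (K(G) = G + (G² + 55*G) = G² + 56*G)
K(B(-3, -6)) - m(-16, 78) = (8 - 9*(-6)*(-3))*(56 + (8 - 9*(-6)*(-3))) - (78 - 1*(-16)) = (8 - 162)*(56 + (8 - 162)) - (78 + 16) = -154*(56 - 154) - 1*94 = -154*(-98) - 94 = 15092 - 94 = 14998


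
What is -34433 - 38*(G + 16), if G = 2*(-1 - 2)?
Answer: -34813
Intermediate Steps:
G = -6 (G = 2*(-3) = -6)
-34433 - 38*(G + 16) = -34433 - 38*(-6 + 16) = -34433 - 38*10 = -34433 - 1*380 = -34433 - 380 = -34813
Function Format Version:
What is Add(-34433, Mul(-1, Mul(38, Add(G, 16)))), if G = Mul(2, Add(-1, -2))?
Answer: -34813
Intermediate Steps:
G = -6 (G = Mul(2, -3) = -6)
Add(-34433, Mul(-1, Mul(38, Add(G, 16)))) = Add(-34433, Mul(-1, Mul(38, Add(-6, 16)))) = Add(-34433, Mul(-1, Mul(38, 10))) = Add(-34433, Mul(-1, 380)) = Add(-34433, -380) = -34813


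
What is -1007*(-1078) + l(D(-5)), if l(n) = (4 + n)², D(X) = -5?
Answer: 1085547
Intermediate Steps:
-1007*(-1078) + l(D(-5)) = -1007*(-1078) + (4 - 5)² = 1085546 + (-1)² = 1085546 + 1 = 1085547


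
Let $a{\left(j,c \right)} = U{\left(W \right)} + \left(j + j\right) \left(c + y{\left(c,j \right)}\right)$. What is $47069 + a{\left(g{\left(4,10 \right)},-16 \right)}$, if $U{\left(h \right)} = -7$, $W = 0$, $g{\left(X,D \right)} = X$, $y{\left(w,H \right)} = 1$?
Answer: $46942$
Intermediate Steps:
$a{\left(j,c \right)} = -7 + 2 j \left(1 + c\right)$ ($a{\left(j,c \right)} = -7 + \left(j + j\right) \left(c + 1\right) = -7 + 2 j \left(1 + c\right)$)
$47069 + a{\left(g{\left(4,10 \right)},-16 \right)} = 47069 + \left(-7 + 2 \cdot 4 + 2 \left(-16\right) 4\right) = 47069 - 127 = 46942$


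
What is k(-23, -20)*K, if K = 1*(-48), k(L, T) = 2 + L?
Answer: 1008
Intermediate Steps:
K = -48
k(-23, -20)*K = (2 - 23)*(-48) = -21*(-48) = 1008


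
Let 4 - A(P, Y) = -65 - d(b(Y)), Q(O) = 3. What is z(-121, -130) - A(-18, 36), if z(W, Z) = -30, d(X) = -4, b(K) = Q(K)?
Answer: -95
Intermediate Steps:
b(K) = 3
A(P, Y) = 65 (A(P, Y) = 4 - (-65 - 1*(-4)) = 4 - (-65 + 4) = 4 - 1*(-61) = 4 + 61 = 65)
z(-121, -130) - A(-18, 36) = -30 - 1*65 = -30 - 65 = -95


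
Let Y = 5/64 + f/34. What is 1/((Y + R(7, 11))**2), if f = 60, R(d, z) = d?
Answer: 1183744/92563641 ≈ 0.012788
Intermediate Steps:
Y = 2005/1088 (Y = 5/64 + 60/34 = 5*(1/64) + 60*(1/34) = 5/64 + 30/17 = 2005/1088 ≈ 1.8428)
1/((Y + R(7, 11))**2) = 1/((2005/1088 + 7)**2) = 1/((9621/1088)**2) = 1/(92563641/1183744) = 1183744/92563641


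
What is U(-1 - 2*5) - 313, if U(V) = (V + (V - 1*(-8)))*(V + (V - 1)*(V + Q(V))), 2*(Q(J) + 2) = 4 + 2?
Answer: -1839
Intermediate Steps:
Q(J) = 1 (Q(J) = -2 + (4 + 2)/2 = -2 + (½)*6 = -2 + 3 = 1)
U(V) = (8 + 2*V)*(V + (1 + V)*(-1 + V)) (U(V) = (V + (V - 1*(-8)))*(V + (V - 1)*(V + 1)) = (V + (V + 8))*(V + (-1 + V)*(1 + V)) = (V + (8 + V))*(V + (1 + V)*(-1 + V)) = (8 + 2*V)*(V + (1 + V)*(-1 + V)))
U(-1 - 2*5) - 313 = (-8 + 2*(-1 - 2*5)³ + 6*(-1 - 2*5) + 10*(-1 - 2*5)²) - 313 = (-8 + 2*(-1 - 10)³ + 6*(-1 - 10) + 10*(-1 - 10)²) - 313 = (-8 + 2*(-11)³ + 6*(-11) + 10*(-11)²) - 313 = (-8 + 2*(-1331) - 66 + 10*121) - 313 = (-8 - 2662 - 66 + 1210) - 313 = -1526 - 313 = -1839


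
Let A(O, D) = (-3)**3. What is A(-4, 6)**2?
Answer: 729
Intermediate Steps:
A(O, D) = -27
A(-4, 6)**2 = (-27)**2 = 729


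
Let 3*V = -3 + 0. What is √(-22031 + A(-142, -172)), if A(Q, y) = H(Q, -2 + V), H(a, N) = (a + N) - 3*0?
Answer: 12*I*√154 ≈ 148.92*I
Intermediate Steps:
V = -1 (V = (-3 + 0)/3 = (⅓)*(-3) = -1)
H(a, N) = N + a (H(a, N) = (N + a) + 0 = N + a)
A(Q, y) = -3 + Q (A(Q, y) = (-2 - 1) + Q = -3 + Q)
√(-22031 + A(-142, -172)) = √(-22031 + (-3 - 142)) = √(-22031 - 145) = √(-22176) = 12*I*√154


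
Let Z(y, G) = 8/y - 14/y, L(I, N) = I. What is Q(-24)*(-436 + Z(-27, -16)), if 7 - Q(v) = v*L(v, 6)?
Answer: 2231618/9 ≈ 2.4796e+5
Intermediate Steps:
Z(y, G) = -6/y
Q(v) = 7 - v**2 (Q(v) = 7 - v*v = 7 - v**2)
Q(-24)*(-436 + Z(-27, -16)) = (7 - 1*(-24)**2)*(-436 - 6/(-27)) = (7 - 1*576)*(-436 - 6*(-1/27)) = (7 - 576)*(-436 + 2/9) = -569*(-3922/9) = 2231618/9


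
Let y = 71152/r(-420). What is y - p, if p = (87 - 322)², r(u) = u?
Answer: -5816413/105 ≈ -55394.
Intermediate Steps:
p = 55225 (p = (-235)² = 55225)
y = -17788/105 (y = 71152/(-420) = 71152*(-1/420) = -17788/105 ≈ -169.41)
y - p = -17788/105 - 1*55225 = -17788/105 - 55225 = -5816413/105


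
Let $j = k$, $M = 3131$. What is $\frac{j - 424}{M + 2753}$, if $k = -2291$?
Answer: $- \frac{2715}{5884} \approx -0.46142$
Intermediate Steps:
$j = -2291$
$\frac{j - 424}{M + 2753} = \frac{-2291 - 424}{3131 + 2753} = - \frac{2715}{5884}$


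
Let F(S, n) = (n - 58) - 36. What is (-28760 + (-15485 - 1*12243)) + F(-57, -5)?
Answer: -56587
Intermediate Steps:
F(S, n) = -94 + n (F(S, n) = (-58 + n) - 36 = -94 + n)
(-28760 + (-15485 - 1*12243)) + F(-57, -5) = (-28760 + (-15485 - 1*12243)) + (-94 - 5) = (-28760 + (-15485 - 12243)) - 99 = (-28760 - 27728) - 99 = -56488 - 99 = -56587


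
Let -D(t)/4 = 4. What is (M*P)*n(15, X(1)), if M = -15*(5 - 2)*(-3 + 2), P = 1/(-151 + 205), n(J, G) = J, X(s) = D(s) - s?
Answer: 25/2 ≈ 12.500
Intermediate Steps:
D(t) = -16 (D(t) = -4*4 = -16)
X(s) = -16 - s
P = 1/54 ≈ 0.018519
M = 45 (M = -45*(-1) = -15*(-3) = 45)
(M*P)*n(15, X(1)) = (45*(1/54))*15 = (⅚)*15 = 25/2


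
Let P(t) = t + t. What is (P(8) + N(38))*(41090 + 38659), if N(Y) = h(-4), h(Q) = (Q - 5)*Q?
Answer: 4146948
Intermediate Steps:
P(t) = 2*t
h(Q) = Q*(-5 + Q) (h(Q) = (-5 + Q)*Q = Q*(-5 + Q))
N(Y) = 36 (N(Y) = -4*(-5 - 4) = -4*(-9) = 36)
(P(8) + N(38))*(41090 + 38659) = (2*8 + 36)*(41090 + 38659) = (16 + 36)*79749 = 52*79749 = 4146948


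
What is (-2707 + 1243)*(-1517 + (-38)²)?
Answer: 106872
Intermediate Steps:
(-2707 + 1243)*(-1517 + (-38)²) = -1464*(-1517 + 1444) = -1464*(-73) = 106872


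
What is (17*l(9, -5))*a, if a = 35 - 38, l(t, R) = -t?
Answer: 459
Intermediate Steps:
a = -3
(17*l(9, -5))*a = (17*(-1*9))*(-3) = (17*(-9))*(-3) = -153*(-3) = 459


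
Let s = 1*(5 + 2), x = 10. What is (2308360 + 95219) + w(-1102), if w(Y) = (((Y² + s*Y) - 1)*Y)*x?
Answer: -13295309201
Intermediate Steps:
s = 7 (s = 1*7 = 7)
w(Y) = 10*Y*(-1 + Y² + 7*Y) (w(Y) = (((Y² + 7*Y) - 1)*Y)*10 = ((-1 + Y² + 7*Y)*Y)*10 = (Y*(-1 + Y² + 7*Y))*10 = 10*Y*(-1 + Y² + 7*Y))
(2308360 + 95219) + w(-1102) = (2308360 + 95219) + 10*(-1102)*(-1 + (-1102)² + 7*(-1102)) = 2403579 + 10*(-1102)*(-1 + 1214404 - 7714) = 2403579 + 10*(-1102)*1206689 = 2403579 - 13297712780 = -13295309201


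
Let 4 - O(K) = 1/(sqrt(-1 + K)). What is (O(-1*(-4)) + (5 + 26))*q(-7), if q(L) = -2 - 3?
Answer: -175 + 5*sqrt(3)/3 ≈ -172.11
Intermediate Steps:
q(L) = -5
O(K) = 4 - 1/sqrt(-1 + K) (O(K) = 4 - 1/(sqrt(-1 + K)) = 4 - 1/sqrt(-1 + K))
(O(-1*(-4)) + (5 + 26))*q(-7) = ((4 - 1/sqrt(-1 - 1*(-4))) + (5 + 26))*(-5) = ((4 - 1/sqrt(-1 + 4)) + 31)*(-5) = ((4 - 1/sqrt(3)) + 31)*(-5) = ((4 - sqrt(3)/3) + 31)*(-5) = (35 - sqrt(3)/3)*(-5) = -175 + 5*sqrt(3)/3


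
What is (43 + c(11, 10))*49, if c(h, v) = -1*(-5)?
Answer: 2352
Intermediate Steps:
c(h, v) = 5
(43 + c(11, 10))*49 = (43 + 5)*49 = 48*49 = 2352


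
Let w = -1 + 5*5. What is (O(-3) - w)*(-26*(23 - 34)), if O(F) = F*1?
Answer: -7722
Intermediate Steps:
w = 24 (w = -1 + 25 = 24)
O(F) = F
(O(-3) - w)*(-26*(23 - 34)) = (-3 - 1*24)*(-26*(23 - 34)) = (-3 - 24)*(-26*(-11)) = -27*286 = -7722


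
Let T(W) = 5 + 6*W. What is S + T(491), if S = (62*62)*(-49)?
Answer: -185405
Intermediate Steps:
S = -188356 (S = 3844*(-49) = -188356)
S + T(491) = -188356 + (5 + 6*491) = -188356 + (5 + 2946) = -188356 + 2951 = -185405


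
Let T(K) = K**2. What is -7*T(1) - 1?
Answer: -8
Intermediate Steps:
-7*T(1) - 1 = -7*1**2 - 1 = -7*1 - 1 = -7 - 1 = -8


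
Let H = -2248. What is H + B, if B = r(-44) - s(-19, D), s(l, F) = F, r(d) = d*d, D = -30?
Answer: -282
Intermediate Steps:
r(d) = d²
B = 1966 (B = (-44)² - 1*(-30) = 1936 + 30 = 1966)
H + B = -2248 + 1966 = -282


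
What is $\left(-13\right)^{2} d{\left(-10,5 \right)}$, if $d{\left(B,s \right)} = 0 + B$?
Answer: $-1690$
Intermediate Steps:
$d{\left(B,s \right)} = B$
$\left(-13\right)^{2} d{\left(-10,5 \right)} = \left(-13\right)^{2} \left(-10\right) = 169 \left(-10\right) = -1690$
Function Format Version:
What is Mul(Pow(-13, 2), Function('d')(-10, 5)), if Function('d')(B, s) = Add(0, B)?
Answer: -1690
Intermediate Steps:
Function('d')(B, s) = B
Mul(Pow(-13, 2), Function('d')(-10, 5)) = Mul(Pow(-13, 2), -10) = Mul(169, -10) = -1690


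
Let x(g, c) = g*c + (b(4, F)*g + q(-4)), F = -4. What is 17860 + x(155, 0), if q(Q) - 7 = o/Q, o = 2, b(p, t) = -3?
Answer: 34803/2 ≈ 17402.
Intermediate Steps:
q(Q) = 7 + 2/Q
x(g, c) = 13/2 - 3*g + c*g (x(g, c) = g*c + (-3*g + (7 + 2/(-4))) = c*g + (-3*g + (7 + 2*(-¼))) = c*g + (-3*g + (7 - ½)) = c*g + (-3*g + 13/2) = c*g + (13/2 - 3*g) = 13/2 - 3*g + c*g)
17860 + x(155, 0) = 17860 + (13/2 - 3*155 + 0*155) = 17860 + (13/2 - 465 + 0) = 17860 - 917/2 = 34803/2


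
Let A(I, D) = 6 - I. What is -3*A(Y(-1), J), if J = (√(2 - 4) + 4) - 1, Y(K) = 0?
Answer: -18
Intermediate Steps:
J = 3 + I*√2 (J = (√(-2) + 4) - 1 = (I*√2 + 4) - 1 = (4 + I*√2) - 1 = 3 + I*√2 ≈ 3.0 + 1.4142*I)
-3*A(Y(-1), J) = -3*(6 - 1*0) = -3*(6 + 0) = -3*6 = -18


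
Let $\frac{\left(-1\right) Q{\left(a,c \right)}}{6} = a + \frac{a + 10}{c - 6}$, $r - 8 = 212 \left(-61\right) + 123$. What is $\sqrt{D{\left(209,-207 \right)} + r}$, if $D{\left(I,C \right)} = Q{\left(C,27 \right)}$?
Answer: $\frac{i \sqrt{563633}}{7} \approx 107.25 i$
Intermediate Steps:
$r = -12801$ ($r = 8 + \left(212 \left(-61\right) + 123\right) = 8 + \left(-12932 + 123\right) = 8 - 12809 = -12801$)
$Q{\left(a,c \right)} = - 6 a - \frac{6 \left(10 + a\right)}{-6 + c}$ ($Q{\left(a,c \right)} = - 6 \left(a + \frac{a + 10}{c - 6}\right) = - 6 \left(a + \frac{10 + a}{-6 + c}\right) = - 6 a - \frac{6 \left(10 + a\right)}{-6 + c}$)
$D{\left(I,C \right)} = - \frac{20}{7} - \frac{44 C}{7}$ ($D{\left(I,C \right)} = \frac{6 \left(-10 + 5 C - C 27\right)}{-6 + 27} = \frac{6 \left(-10 + 5 C - 27 C\right)}{21} = 6 \cdot \frac{1}{21} \left(-10 - 22 C\right) = - \frac{20}{7} - \frac{44 C}{7}$)
$\sqrt{D{\left(209,-207 \right)} + r} = \sqrt{\left(- \frac{20}{7} - - \frac{9108}{7}\right) - 12801} = \sqrt{\left(- \frac{20}{7} + \frac{9108}{7}\right) - 12801} = \sqrt{\frac{9088}{7} - 12801} = \sqrt{- \frac{80519}{7}} = \frac{i \sqrt{563633}}{7}$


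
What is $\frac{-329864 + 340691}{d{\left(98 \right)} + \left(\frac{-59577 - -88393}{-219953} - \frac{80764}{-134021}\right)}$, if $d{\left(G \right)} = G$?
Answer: $\frac{319161781607751}{2902777794230} \approx 109.95$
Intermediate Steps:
$\frac{-329864 + 340691}{d{\left(98 \right)} + \left(\frac{-59577 - -88393}{-219953} - \frac{80764}{-134021}\right)} = \frac{-329864 + 340691}{98 + \left(\frac{-59577 - -88393}{-219953} - \frac{80764}{-134021}\right)} = \frac{10827}{98 + \left(\left(-59577 + 88393\right) \left(- \frac{1}{219953}\right) - - \frac{80764}{134021}\right)} = \frac{10827}{98 + \left(28816 \left(- \frac{1}{219953}\right) + \frac{80764}{134021}\right)} = \frac{10827}{98 + \left(- \frac{28816}{219953} + \frac{80764}{134021}\right)} = \frac{10827}{98 + \frac{13902334956}{29478321013}} = \frac{10827}{\frac{2902777794230}{29478321013}} = 10827 \cdot \frac{29478321013}{2902777794230} = \frac{319161781607751}{2902777794230}$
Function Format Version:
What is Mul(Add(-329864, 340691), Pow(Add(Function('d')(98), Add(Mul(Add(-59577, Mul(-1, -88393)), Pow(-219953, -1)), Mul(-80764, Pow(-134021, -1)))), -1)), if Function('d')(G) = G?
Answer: Rational(319161781607751, 2902777794230) ≈ 109.95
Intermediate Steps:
Mul(Add(-329864, 340691), Pow(Add(Function('d')(98), Add(Mul(Add(-59577, Mul(-1, -88393)), Pow(-219953, -1)), Mul(-80764, Pow(-134021, -1)))), -1)) = Mul(Add(-329864, 340691), Pow(Add(98, Add(Mul(Add(-59577, Mul(-1, -88393)), Pow(-219953, -1)), Mul(-80764, Pow(-134021, -1)))), -1)) = Mul(10827, Pow(Add(98, Add(Mul(Add(-59577, 88393), Rational(-1, 219953)), Mul(-80764, Rational(-1, 134021)))), -1)) = Mul(10827, Pow(Add(98, Add(Mul(28816, Rational(-1, 219953)), Rational(80764, 134021))), -1)) = Mul(10827, Pow(Add(98, Add(Rational(-28816, 219953), Rational(80764, 134021))), -1)) = Mul(10827, Pow(Add(98, Rational(13902334956, 29478321013)), -1)) = Mul(10827, Pow(Rational(2902777794230, 29478321013), -1)) = Mul(10827, Rational(29478321013, 2902777794230)) = Rational(319161781607751, 2902777794230)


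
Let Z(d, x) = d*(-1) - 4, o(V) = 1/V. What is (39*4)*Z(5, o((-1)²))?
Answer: -1404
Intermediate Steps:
Z(d, x) = -4 - d (Z(d, x) = -d - 4 = -4 - d)
(39*4)*Z(5, o((-1)²)) = (39*4)*(-4 - 1*5) = 156*(-4 - 5) = 156*(-9) = -1404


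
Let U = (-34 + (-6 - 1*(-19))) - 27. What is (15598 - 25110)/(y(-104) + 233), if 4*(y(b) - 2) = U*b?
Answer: -9512/1483 ≈ -6.4140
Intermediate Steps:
U = -48 (U = (-34 + (-6 + 19)) - 27 = (-34 + 13) - 27 = -21 - 27 = -48)
y(b) = 2 - 12*b (y(b) = 2 + (-48*b)/4 = 2 - 12*b)
(15598 - 25110)/(y(-104) + 233) = (15598 - 25110)/((2 - 12*(-104)) + 233) = -9512/((2 + 1248) + 233) = -9512/(1250 + 233) = -9512/1483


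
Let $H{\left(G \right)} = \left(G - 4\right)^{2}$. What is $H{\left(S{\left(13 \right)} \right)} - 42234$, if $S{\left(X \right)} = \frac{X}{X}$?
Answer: $-42225$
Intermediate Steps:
$S{\left(X \right)} = 1$
$H{\left(G \right)} = \left(-4 + G\right)^{2}$
$H{\left(S{\left(13 \right)} \right)} - 42234 = \left(-4 + 1\right)^{2} - 42234 = \left(-3\right)^{2} - 42234 = 9 - 42234 = -42225$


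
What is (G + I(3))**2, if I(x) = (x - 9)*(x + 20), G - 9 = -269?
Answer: 158404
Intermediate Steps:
G = -260 (G = 9 - 269 = -260)
I(x) = (-9 + x)*(20 + x)
(G + I(3))**2 = (-260 + (-180 + 3**2 + 11*3))**2 = (-260 + (-180 + 9 + 33))**2 = (-260 - 138)**2 = (-398)**2 = 158404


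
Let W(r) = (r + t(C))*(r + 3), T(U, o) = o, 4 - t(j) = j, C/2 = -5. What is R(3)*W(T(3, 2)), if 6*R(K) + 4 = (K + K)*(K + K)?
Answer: 1280/3 ≈ 426.67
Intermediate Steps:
C = -10 (C = 2*(-5) = -10)
t(j) = 4 - j
W(r) = (3 + r)*(14 + r) (W(r) = (r + (4 - 1*(-10)))*(r + 3) = (r + (4 + 10))*(3 + r) = (r + 14)*(3 + r) = (14 + r)*(3 + r) = (3 + r)*(14 + r))
R(K) = -2/3 + 2*K**2/3 (R(K) = -2/3 + ((K + K)*(K + K))/6 = -2/3 + ((2*K)*(2*K))/6 = -2/3 + (4*K**2)/6 = -2/3 + 2*K**2/3)
R(3)*W(T(3, 2)) = (-2/3 + (2/3)*3**2)*(42 + 2**2 + 17*2) = (-2/3 + (2/3)*9)*(42 + 4 + 34) = (-2/3 + 6)*80 = (16/3)*80 = 1280/3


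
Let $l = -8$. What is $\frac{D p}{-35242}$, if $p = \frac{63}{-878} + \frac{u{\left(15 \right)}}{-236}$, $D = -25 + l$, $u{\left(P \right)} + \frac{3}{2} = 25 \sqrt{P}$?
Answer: $- \frac{447183}{7302424336} - \frac{825 \sqrt{15}}{8317112} \approx -0.00044541$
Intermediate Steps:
$u{\left(P \right)} = - \frac{3}{2} + 25 \sqrt{P}$
$D = -33$ ($D = -25 - 8 = -33$)
$p = - \frac{13551}{207208} - \frac{25 \sqrt{15}}{236}$ ($p = \frac{63}{-878} + \frac{- \frac{3}{2} + 25 \sqrt{15}}{-236} = 63 \left(- \frac{1}{878}\right) + \left(- \frac{3}{2} + 25 \sqrt{15}\right) \left(- \frac{1}{236}\right) = - \frac{63}{878} + \left(\frac{3}{472} - \frac{25 \sqrt{15}}{236}\right) = - \frac{13551}{207208} - \frac{25 \sqrt{15}}{236} \approx -0.47567$)
$\frac{D p}{-35242} = \frac{\left(-33\right) \left(- \frac{13551}{207208} - \frac{25 \sqrt{15}}{236}\right)}{-35242} = \left(\frac{447183}{207208} + \frac{825 \sqrt{15}}{236}\right) \left(- \frac{1}{35242}\right) = - \frac{447183}{7302424336} - \frac{825 \sqrt{15}}{8317112}$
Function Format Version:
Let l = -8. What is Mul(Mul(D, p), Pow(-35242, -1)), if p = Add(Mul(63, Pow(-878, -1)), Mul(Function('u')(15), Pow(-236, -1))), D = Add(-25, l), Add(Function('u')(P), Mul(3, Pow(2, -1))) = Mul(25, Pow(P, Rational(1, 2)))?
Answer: Add(Rational(-447183, 7302424336), Mul(Rational(-825, 8317112), Pow(15, Rational(1, 2)))) ≈ -0.00044541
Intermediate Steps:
Function('u')(P) = Add(Rational(-3, 2), Mul(25, Pow(P, Rational(1, 2))))
D = -33 (D = Add(-25, -8) = -33)
p = Add(Rational(-13551, 207208), Mul(Rational(-25, 236), Pow(15, Rational(1, 2)))) (p = Add(Mul(63, Pow(-878, -1)), Mul(Add(Rational(-3, 2), Mul(25, Pow(15, Rational(1, 2)))), Pow(-236, -1))) = Add(Mul(63, Rational(-1, 878)), Mul(Add(Rational(-3, 2), Mul(25, Pow(15, Rational(1, 2)))), Rational(-1, 236))) = Add(Rational(-63, 878), Add(Rational(3, 472), Mul(Rational(-25, 236), Pow(15, Rational(1, 2))))) = Add(Rational(-13551, 207208), Mul(Rational(-25, 236), Pow(15, Rational(1, 2)))) ≈ -0.47567)
Mul(Mul(D, p), Pow(-35242, -1)) = Mul(Mul(-33, Add(Rational(-13551, 207208), Mul(Rational(-25, 236), Pow(15, Rational(1, 2))))), Pow(-35242, -1)) = Mul(Add(Rational(447183, 207208), Mul(Rational(825, 236), Pow(15, Rational(1, 2)))), Rational(-1, 35242)) = Add(Rational(-447183, 7302424336), Mul(Rational(-825, 8317112), Pow(15, Rational(1, 2))))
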